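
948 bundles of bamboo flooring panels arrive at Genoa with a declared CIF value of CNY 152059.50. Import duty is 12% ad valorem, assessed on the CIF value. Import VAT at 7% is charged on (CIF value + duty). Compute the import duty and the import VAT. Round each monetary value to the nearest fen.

Import duty: CNY 18247.14; import VAT: CNY 11921.46

Import duty = 152059.50 × 12% = 18247.14
VAT base = CIF + duty = 152059.50 + 18247.14 = 170306.64
Import VAT = 170306.64 × 7% = 11921.46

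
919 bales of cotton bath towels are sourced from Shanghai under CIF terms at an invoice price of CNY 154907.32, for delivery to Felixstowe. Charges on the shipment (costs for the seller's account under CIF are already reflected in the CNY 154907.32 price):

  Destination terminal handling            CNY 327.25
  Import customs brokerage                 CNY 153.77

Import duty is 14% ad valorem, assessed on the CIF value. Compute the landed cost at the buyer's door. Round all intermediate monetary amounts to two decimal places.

Total landed cost: CNY 177075.36

CIF: the seller pays costs through ocean freight and marine insurance to the destination port.
The CIF price already equals the CIF value: 154907.32
Import duty = 154907.32 × 14% = 21687.02
Buyer bears: destination terminal 327.25 + brokerage 153.77 + duty 21687.02 = 22168.04
Landed cost = invoice 154907.32 + 22168.04 = 177075.36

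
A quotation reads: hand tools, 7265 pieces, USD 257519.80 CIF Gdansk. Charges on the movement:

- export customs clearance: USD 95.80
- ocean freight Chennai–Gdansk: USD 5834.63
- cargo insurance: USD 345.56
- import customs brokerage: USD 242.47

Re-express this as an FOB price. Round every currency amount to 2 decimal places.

Not relevant to the conversion: export clearance — on the seller under both CIF and FOB; already in the CIF price and stays in the FOB price. brokerage — on the buyer under both terms; not part of either seller's price.
From CIF to FOB, the seller no longer bears: freight, insurance.
FOB price = 257519.80 − 5834.63 − 345.56 = 251339.61

FOB price: USD 251339.61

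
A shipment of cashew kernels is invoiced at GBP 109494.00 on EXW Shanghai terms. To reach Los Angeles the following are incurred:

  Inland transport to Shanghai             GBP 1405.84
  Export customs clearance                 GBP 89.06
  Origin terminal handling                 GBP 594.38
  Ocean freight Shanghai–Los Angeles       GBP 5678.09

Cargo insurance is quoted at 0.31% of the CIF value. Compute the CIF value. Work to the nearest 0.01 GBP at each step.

Let C be the CIF value. C = EXW price + pre-shipment costs + freight + 0.31% × C
C − 0.31% × C = 109494.00 + 1405.84 + 89.06 + 594.38 + 5678.09
0.9969 × C = 117261.37
C = 117261.37 / 0.9969 = 117626.01
Insurance premium = 0.31% × 117626.01 = 364.64

CIF value: GBP 117626.01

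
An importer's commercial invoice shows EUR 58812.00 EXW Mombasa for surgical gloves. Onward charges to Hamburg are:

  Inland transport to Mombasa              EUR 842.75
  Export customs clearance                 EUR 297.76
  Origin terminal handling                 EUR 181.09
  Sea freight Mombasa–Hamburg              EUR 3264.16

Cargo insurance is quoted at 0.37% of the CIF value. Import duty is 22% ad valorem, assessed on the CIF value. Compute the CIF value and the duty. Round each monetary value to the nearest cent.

Let C be the CIF value. C = EXW price + pre-shipment costs + freight + 0.37% × C
C − 0.37% × C = 58812.00 + 842.75 + 297.76 + 181.09 + 3264.16
0.9963 × C = 63397.76
C = 63397.76 / 0.9963 = 63633.20
Insurance premium = 0.37% × 63633.20 = 235.44
Import duty = 63633.20 × 22% = 13999.30

CIF value: EUR 63633.20; import duty: EUR 13999.30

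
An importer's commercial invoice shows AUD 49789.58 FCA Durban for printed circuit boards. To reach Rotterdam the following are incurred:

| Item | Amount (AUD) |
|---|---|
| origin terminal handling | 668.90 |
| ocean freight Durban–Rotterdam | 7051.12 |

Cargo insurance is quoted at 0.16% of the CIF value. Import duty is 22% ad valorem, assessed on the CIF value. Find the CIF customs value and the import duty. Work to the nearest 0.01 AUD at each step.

CIF value: AUD 57601.76; import duty: AUD 12672.39

Let C be the CIF value. C = FCA price + pre-shipment costs + freight + 0.16% × C
C − 0.16% × C = 49789.58 + 668.90 + 7051.12
0.9984 × C = 57509.60
C = 57509.60 / 0.9984 = 57601.76
Insurance premium = 0.16% × 57601.76 = 92.16
Import duty = 57601.76 × 22% = 12672.39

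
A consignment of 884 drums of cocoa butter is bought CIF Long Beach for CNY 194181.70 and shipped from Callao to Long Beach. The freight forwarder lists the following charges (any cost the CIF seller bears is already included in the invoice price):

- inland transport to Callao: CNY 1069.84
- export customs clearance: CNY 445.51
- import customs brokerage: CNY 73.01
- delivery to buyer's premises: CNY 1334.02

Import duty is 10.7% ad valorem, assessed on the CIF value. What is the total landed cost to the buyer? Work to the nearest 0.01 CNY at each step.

CIF: the seller pays costs through ocean freight and marine insurance to the destination port.
Already in the invoice (seller's account under CIF): inland to port, export clearance — exclude.
The CIF price already equals the CIF value: 194181.70
Import duty = 194181.70 × 10.7% = 20777.44
Buyer bears: brokerage 73.01 + delivery 1334.02 + duty 20777.44 = 22184.47
Landed cost = invoice 194181.70 + 22184.47 = 216366.17

Total landed cost: CNY 216366.17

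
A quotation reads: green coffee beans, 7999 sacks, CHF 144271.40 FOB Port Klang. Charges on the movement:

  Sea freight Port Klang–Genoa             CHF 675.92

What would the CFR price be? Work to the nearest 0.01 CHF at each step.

From FOB to CFR, the seller additionally bears: freight.
CFR price = 144271.40 + 675.92 = 144947.32

CFR price: CHF 144947.32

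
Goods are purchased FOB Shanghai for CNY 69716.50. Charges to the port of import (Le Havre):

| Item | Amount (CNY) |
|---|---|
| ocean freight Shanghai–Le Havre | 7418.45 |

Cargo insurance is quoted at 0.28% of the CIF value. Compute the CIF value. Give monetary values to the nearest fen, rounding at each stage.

Let C be the CIF value. C = FOB price + freight + 0.28% × C
C − 0.28% × C = 69716.50 + 7418.45
0.9972 × C = 77134.95
C = 77134.95 / 0.9972 = 77351.53
Insurance premium = 0.28% × 77351.53 = 216.58

CIF value: CNY 77351.53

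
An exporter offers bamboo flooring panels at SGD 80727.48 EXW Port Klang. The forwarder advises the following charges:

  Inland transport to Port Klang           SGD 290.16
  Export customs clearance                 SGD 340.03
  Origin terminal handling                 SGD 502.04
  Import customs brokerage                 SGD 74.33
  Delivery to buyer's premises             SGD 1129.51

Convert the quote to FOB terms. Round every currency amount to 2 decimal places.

Not relevant to the conversion: brokerage, delivery — on the buyer under both terms; not part of either seller's price.
From EXW to FOB, the seller additionally bears: inland to port, export clearance, origin terminal.
FOB price = 80727.48 + 290.16 + 340.03 + 502.04 = 81859.71

FOB price: SGD 81859.71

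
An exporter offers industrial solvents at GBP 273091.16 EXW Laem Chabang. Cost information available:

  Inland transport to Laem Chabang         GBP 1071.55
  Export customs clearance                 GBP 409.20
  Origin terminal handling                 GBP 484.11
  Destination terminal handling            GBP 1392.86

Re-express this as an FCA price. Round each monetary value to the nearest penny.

Not relevant to the conversion: origin terminal, destination terminal — on the buyer under both terms; not part of either seller's price.
From EXW to FCA, the seller additionally bears: inland to port, export clearance.
FCA price = 273091.16 + 1071.55 + 409.20 = 274571.91

FCA price: GBP 274571.91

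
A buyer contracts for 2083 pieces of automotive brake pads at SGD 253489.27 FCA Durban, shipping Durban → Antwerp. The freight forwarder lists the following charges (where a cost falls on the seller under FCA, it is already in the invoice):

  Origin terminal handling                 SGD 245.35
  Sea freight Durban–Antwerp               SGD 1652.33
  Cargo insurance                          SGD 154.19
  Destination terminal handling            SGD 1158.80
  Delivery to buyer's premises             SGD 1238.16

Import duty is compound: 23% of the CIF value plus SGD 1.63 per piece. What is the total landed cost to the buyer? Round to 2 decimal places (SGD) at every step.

Total landed cost: SGD 320107.85

FCA: the seller delivers export-cleared goods to the carrier; the buyer bears costs from that point.
CIF value = FCA price + origin terminal + freight + insurance = 253489.27 + 245.35 + 1652.33 + 154.19 = 255541.14
Ad valorem component: 255541.14 × 23% = 58774.46
Specific component: 2083 × 1.63 = 3395.29
Import duty = 58774.46 + 3395.29 = 62169.75
Buyer bears: origin terminal 245.35 + freight 1652.33 + insurance 154.19 + destination terminal 1158.80 + delivery 1238.16 + duty 62169.75 = 66618.58
Landed cost = invoice 253489.27 + 66618.58 = 320107.85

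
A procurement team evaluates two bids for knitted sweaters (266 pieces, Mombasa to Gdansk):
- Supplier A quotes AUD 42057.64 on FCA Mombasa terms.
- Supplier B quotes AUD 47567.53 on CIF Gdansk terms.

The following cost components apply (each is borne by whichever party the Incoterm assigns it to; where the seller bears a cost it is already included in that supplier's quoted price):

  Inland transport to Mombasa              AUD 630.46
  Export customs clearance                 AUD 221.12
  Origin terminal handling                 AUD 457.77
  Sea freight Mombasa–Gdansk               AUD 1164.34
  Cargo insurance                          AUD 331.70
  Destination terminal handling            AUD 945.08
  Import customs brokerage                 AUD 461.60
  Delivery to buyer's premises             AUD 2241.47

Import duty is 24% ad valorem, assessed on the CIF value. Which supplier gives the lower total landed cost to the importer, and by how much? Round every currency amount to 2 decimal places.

Supplier A is cheaper by AUD 4409.54

Supplier A (FCA):
CIF value = FCA price + origin terminal + freight + insurance = 42057.64 + 457.77 + 1164.34 + 331.70 = 44011.45
Import duty = 44011.45 × 24% = 10562.75
Buyer bears (A): 457.77 + 1164.34 + 331.70 + 945.08 + 461.60 + 2241.47 = 5601.96
Landed cost (A) = invoice 42057.64 + 5601.96 + duty 10562.75 = 58222.35
Supplier B (CIF):
The CIF price already equals the CIF value: 47567.53
Import duty = 47567.53 × 24% = 11416.21
Buyer bears (B): 945.08 + 461.60 + 2241.47 = 3648.15
Landed cost (B) = invoice 47567.53 + 3648.15 + duty 11416.21 = 62631.89
Difference = |58222.35 − 62631.89| = 4409.54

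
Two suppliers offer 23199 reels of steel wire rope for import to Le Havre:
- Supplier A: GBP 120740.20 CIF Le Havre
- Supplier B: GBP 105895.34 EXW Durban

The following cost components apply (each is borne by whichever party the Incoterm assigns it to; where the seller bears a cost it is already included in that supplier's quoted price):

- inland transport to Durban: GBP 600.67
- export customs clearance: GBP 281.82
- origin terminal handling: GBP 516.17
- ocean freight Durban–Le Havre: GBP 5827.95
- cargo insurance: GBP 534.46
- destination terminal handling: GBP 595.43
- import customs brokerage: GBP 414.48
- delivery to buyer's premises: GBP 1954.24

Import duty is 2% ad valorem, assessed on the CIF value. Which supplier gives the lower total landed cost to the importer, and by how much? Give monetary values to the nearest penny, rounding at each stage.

Supplier A (CIF):
The CIF price already equals the CIF value: 120740.20
Import duty = 120740.20 × 2% = 2414.80
Buyer bears (A): 595.43 + 414.48 + 1954.24 = 2964.15
Landed cost (A) = invoice 120740.20 + 2964.15 + duty 2414.80 = 126119.15
Supplier B (EXW):
CIF value = EXW price + inland to port + export clearance + origin terminal + freight + insurance = 105895.34 + 600.67 + 281.82 + 516.17 + 5827.95 + 534.46 = 113656.41
Import duty = 113656.41 × 2% = 2273.13
Buyer bears (B): 600.67 + 281.82 + 516.17 + 5827.95 + 534.46 + 595.43 + 414.48 + 1954.24 = 10725.22
Landed cost (B) = invoice 105895.34 + 10725.22 + duty 2273.13 = 118893.69
Difference = |126119.15 − 118893.69| = 7225.46

Supplier B is cheaper by GBP 7225.46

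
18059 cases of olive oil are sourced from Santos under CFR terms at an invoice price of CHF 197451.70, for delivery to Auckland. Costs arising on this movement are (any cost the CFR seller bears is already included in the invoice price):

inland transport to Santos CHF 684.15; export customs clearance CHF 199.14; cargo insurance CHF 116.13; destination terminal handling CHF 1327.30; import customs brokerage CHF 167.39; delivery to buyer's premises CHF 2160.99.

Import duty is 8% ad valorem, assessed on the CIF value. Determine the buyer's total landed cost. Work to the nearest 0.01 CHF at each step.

CFR: the seller pays costs through ocean freight to the destination port, but not insurance.
Already in the invoice (seller's account under CFR): inland to port, export clearance — exclude.
CIF value = CFR price + insurance = 197451.70 + 116.13 = 197567.83
Import duty = 197567.83 × 8% = 15805.43
Buyer bears: insurance 116.13 + destination terminal 1327.30 + brokerage 167.39 + delivery 2160.99 + duty 15805.43 = 19577.24
Landed cost = invoice 197451.70 + 19577.24 = 217028.94

Total landed cost: CHF 217028.94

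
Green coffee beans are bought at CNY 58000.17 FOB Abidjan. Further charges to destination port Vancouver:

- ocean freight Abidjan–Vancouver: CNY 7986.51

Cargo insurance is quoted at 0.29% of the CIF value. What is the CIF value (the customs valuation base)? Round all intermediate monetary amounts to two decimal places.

Let C be the CIF value. C = FOB price + freight + 0.29% × C
C − 0.29% × C = 58000.17 + 7986.51
0.9971 × C = 65986.68
C = 65986.68 / 0.9971 = 66178.60
Insurance premium = 0.29% × 66178.60 = 191.92

CIF value: CNY 66178.60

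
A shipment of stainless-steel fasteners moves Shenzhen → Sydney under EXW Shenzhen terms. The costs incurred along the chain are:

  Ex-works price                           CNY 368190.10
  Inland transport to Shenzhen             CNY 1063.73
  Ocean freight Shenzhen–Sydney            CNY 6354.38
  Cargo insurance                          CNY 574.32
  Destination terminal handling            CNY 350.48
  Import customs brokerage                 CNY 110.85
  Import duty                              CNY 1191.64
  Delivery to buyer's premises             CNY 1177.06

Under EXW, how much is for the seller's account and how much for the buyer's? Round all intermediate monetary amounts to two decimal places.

EXW: the seller makes goods available at their premises; the buyer bears all onward costs.
Seller's account: goods 368190.10 = 368190.10
Buyer's account: inland to port 1063.73 + freight 6354.38 + insurance 574.32 + destination terminal 350.48 + brokerage 110.85 + duty 1191.64 + delivery 1177.06 = 10822.46

Seller: CNY 368190.10; buyer: CNY 10822.46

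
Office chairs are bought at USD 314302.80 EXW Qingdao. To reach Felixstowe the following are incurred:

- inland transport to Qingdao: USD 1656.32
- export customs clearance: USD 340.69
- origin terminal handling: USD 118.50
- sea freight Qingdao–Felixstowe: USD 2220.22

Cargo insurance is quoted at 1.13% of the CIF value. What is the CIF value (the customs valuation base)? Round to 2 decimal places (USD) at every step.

Let C be the CIF value. C = EXW price + pre-shipment costs + freight + 1.13% × C
C − 1.13% × C = 314302.80 + 1656.32 + 340.69 + 118.50 + 2220.22
0.9887 × C = 318638.53
C = 318638.53 / 0.9887 = 322280.30
Insurance premium = 1.13% × 322280.30 = 3641.77

CIF value: USD 322280.30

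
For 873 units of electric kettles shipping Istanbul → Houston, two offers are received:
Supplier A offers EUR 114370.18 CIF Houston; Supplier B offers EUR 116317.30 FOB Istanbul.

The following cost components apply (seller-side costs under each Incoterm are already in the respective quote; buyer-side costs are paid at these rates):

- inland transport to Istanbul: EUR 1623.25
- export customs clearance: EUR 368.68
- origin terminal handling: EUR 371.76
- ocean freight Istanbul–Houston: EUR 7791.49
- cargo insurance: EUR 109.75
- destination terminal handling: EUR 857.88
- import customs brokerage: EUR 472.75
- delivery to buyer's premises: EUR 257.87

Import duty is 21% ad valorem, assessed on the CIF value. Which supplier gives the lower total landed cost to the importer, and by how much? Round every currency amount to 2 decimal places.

Supplier A is cheaper by EUR 11916.51

Supplier A (CIF):
The CIF price already equals the CIF value: 114370.18
Import duty = 114370.18 × 21% = 24017.74
Buyer bears (A): 857.88 + 472.75 + 257.87 = 1588.50
Landed cost (A) = invoice 114370.18 + 1588.50 + duty 24017.74 = 139976.42
Supplier B (FOB):
CIF value = FOB price + freight + insurance = 116317.30 + 7791.49 + 109.75 = 124218.54
Import duty = 124218.54 × 21% = 26085.89
Buyer bears (B): 7791.49 + 109.75 + 857.88 + 472.75 + 257.87 = 9489.74
Landed cost (B) = invoice 116317.30 + 9489.74 + duty 26085.89 = 151892.93
Difference = |139976.42 − 151892.93| = 11916.51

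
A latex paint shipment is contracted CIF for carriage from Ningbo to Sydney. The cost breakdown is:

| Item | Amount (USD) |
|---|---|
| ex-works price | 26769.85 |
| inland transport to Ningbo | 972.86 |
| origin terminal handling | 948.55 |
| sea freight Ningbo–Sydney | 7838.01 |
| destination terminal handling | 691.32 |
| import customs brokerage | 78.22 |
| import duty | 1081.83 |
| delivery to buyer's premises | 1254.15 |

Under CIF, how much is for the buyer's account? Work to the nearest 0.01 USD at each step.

CIF: the seller pays costs through ocean freight and marine insurance to the destination port.
Seller's account: goods 26769.85 + inland to port 972.86 + origin terminal 948.55 + freight 7838.01 = 36529.27
Buyer's account: destination terminal 691.32 + brokerage 78.22 + duty 1081.83 + delivery 1254.15 = 3105.52

Buyer's account: USD 3105.52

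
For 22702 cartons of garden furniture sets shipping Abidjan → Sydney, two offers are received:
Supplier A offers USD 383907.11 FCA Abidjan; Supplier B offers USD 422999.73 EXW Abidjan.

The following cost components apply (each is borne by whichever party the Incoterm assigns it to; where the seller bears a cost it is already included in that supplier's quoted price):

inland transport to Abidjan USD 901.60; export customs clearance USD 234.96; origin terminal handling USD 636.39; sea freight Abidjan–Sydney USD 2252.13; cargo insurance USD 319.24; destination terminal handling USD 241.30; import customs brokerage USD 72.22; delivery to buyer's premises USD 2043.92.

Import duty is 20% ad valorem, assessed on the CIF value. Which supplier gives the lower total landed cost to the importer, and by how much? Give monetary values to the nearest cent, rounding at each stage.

Supplier A is cheaper by USD 48275.02

Supplier A (FCA):
CIF value = FCA price + origin terminal + freight + insurance = 383907.11 + 636.39 + 2252.13 + 319.24 = 387114.87
Import duty = 387114.87 × 20% = 77422.97
Buyer bears (A): 636.39 + 2252.13 + 319.24 + 241.30 + 72.22 + 2043.92 = 5565.20
Landed cost (A) = invoice 383907.11 + 5565.20 + duty 77422.97 = 466895.28
Supplier B (EXW):
CIF value = EXW price + inland to port + export clearance + origin terminal + freight + insurance = 422999.73 + 901.60 + 234.96 + 636.39 + 2252.13 + 319.24 = 427344.05
Import duty = 427344.05 × 20% = 85468.81
Buyer bears (B): 901.60 + 234.96 + 636.39 + 2252.13 + 319.24 + 241.30 + 72.22 + 2043.92 = 6701.76
Landed cost (B) = invoice 422999.73 + 6701.76 + duty 85468.81 = 515170.30
Difference = |466895.28 − 515170.30| = 48275.02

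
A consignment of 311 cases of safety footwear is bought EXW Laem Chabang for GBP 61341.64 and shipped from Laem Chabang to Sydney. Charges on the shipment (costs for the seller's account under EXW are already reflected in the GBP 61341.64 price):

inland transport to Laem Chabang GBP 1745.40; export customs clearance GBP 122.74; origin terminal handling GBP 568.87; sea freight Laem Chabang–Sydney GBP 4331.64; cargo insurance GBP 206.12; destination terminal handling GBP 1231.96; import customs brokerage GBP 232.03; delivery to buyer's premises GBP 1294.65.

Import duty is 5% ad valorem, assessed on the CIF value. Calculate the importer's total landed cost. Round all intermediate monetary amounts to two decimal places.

EXW: the seller makes goods available at their premises; the buyer bears all onward costs.
CIF value = EXW price + inland to port + export clearance + origin terminal + freight + insurance = 61341.64 + 1745.40 + 122.74 + 568.87 + 4331.64 + 206.12 = 68316.41
Import duty = 68316.41 × 5% = 3415.82
Buyer bears: inland to port 1745.40 + export clearance 122.74 + origin terminal 568.87 + freight 4331.64 + insurance 206.12 + destination terminal 1231.96 + brokerage 232.03 + delivery 1294.65 + duty 3415.82 = 13149.23
Landed cost = invoice 61341.64 + 13149.23 = 74490.87

Total landed cost: GBP 74490.87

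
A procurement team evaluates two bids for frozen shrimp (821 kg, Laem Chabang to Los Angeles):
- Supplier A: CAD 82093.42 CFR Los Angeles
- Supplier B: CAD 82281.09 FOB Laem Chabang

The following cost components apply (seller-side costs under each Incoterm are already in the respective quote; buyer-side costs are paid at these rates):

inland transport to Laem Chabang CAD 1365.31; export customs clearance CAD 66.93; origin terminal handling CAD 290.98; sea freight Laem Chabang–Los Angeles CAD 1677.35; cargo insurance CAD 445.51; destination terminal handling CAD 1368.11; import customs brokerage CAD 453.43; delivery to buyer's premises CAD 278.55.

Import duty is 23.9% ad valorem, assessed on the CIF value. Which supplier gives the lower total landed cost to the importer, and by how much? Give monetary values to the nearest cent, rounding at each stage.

Supplier A is cheaper by CAD 2310.76

Supplier A (CFR):
CIF value = CFR price + insurance = 82093.42 + 445.51 = 82538.93
Import duty = 82538.93 × 23.9% = 19726.80
Buyer bears (A): 445.51 + 1368.11 + 453.43 + 278.55 = 2545.60
Landed cost (A) = invoice 82093.42 + 2545.60 + duty 19726.80 = 104365.82
Supplier B (FOB):
CIF value = FOB price + freight + insurance = 82281.09 + 1677.35 + 445.51 = 84403.95
Import duty = 84403.95 × 23.9% = 20172.54
Buyer bears (B): 1677.35 + 445.51 + 1368.11 + 453.43 + 278.55 = 4222.95
Landed cost (B) = invoice 82281.09 + 4222.95 + duty 20172.54 = 106676.58
Difference = |104365.82 − 106676.58| = 2310.76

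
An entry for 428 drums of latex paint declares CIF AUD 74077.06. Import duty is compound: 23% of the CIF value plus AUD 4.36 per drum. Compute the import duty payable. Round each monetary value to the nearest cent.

Ad valorem component: 74077.06 × 23% = 17037.72
Specific component: 428 × 4.36 = 1866.08
Import duty = 17037.72 + 1866.08 = 18903.80

Import duty: AUD 18903.80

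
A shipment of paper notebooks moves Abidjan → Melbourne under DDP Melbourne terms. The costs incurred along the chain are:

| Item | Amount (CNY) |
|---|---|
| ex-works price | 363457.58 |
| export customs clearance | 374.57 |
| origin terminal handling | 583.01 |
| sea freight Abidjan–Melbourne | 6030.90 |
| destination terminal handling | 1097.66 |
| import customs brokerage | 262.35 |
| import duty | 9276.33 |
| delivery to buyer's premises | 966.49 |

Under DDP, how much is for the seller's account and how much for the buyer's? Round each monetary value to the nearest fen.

DDP: the seller bears all costs including import duty.
Seller's account: goods 363457.58 + export clearance 374.57 + origin terminal 583.01 + freight 6030.90 + destination terminal 1097.66 + brokerage 262.35 + duty 9276.33 + delivery 966.49 = 382048.89
Buyer's account: 0.00

Seller: CNY 382048.89; buyer: CNY 0.00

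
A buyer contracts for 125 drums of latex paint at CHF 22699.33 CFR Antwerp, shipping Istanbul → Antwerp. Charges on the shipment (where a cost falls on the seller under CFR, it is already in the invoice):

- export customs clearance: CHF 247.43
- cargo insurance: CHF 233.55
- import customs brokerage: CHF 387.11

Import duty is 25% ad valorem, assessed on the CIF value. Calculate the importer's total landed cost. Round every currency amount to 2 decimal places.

Total landed cost: CHF 29053.21

CFR: the seller pays costs through ocean freight to the destination port, but not insurance.
Already in the invoice (seller's account under CFR): export clearance — exclude.
CIF value = CFR price + insurance = 22699.33 + 233.55 = 22932.88
Import duty = 22932.88 × 25% = 5733.22
Buyer bears: insurance 233.55 + brokerage 387.11 + duty 5733.22 = 6353.88
Landed cost = invoice 22699.33 + 6353.88 = 29053.21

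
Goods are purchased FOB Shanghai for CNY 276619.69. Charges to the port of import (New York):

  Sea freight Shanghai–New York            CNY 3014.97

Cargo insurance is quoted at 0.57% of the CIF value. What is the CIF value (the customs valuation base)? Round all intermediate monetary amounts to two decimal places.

Let C be the CIF value. C = FOB price + freight + 0.57% × C
C − 0.57% × C = 276619.69 + 3014.97
0.9943 × C = 279634.66
C = 279634.66 / 0.9943 = 281237.71
Insurance premium = 0.57% × 281237.71 = 1603.05

CIF value: CNY 281237.71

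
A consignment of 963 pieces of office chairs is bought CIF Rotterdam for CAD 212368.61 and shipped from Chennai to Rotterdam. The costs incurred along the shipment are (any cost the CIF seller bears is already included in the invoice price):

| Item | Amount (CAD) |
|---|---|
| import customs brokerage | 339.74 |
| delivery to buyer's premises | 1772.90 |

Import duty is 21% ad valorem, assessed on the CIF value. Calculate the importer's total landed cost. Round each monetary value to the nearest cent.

Total landed cost: CAD 259078.66

CIF: the seller pays costs through ocean freight and marine insurance to the destination port.
The CIF price already equals the CIF value: 212368.61
Import duty = 212368.61 × 21% = 44597.41
Buyer bears: brokerage 339.74 + delivery 1772.90 + duty 44597.41 = 46710.05
Landed cost = invoice 212368.61 + 46710.05 = 259078.66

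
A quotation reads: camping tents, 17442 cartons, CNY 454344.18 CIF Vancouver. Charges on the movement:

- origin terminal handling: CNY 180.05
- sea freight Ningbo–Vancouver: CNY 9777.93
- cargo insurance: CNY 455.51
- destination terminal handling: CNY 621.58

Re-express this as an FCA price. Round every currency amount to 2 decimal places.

FCA price: CNY 443930.69

Not relevant to the conversion: destination terminal — on the buyer under both terms; not part of either seller's price.
From CIF to FCA, the seller no longer bears: origin terminal, freight, insurance.
FCA price = 454344.18 − 180.05 − 9777.93 − 455.51 = 443930.69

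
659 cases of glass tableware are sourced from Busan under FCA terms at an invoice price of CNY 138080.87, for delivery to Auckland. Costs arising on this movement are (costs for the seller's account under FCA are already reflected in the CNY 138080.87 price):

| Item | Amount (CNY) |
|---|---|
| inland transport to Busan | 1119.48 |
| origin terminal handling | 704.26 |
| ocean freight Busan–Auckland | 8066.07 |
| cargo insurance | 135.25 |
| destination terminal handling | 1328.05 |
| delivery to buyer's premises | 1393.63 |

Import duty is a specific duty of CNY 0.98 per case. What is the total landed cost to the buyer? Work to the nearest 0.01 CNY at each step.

FCA: the seller delivers export-cleared goods to the carrier; the buyer bears costs from that point.
Already in the invoice (seller's account under FCA): inland to port — exclude.
CIF value = FCA price + origin terminal + freight + insurance = 138080.87 + 704.26 + 8066.07 + 135.25 = 146986.45
Import duty = 659 × 0.98 = 645.82
Buyer bears: origin terminal 704.26 + freight 8066.07 + insurance 135.25 + destination terminal 1328.05 + delivery 1393.63 + duty 645.82 = 12273.08
Landed cost = invoice 138080.87 + 12273.08 = 150353.95

Total landed cost: CNY 150353.95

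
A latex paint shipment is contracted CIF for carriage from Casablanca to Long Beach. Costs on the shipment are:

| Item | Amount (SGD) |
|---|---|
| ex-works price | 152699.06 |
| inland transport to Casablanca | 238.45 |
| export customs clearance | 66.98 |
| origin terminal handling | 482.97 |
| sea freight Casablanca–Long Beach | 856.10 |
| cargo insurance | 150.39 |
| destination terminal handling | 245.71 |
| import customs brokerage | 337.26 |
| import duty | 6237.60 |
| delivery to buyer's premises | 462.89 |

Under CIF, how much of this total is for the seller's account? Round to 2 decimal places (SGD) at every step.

Seller's account: SGD 154493.95

CIF: the seller pays costs through ocean freight and marine insurance to the destination port.
Seller's account: goods 152699.06 + inland to port 238.45 + export clearance 66.98 + origin terminal 482.97 + freight 856.10 + insurance 150.39 = 154493.95
Buyer's account: destination terminal 245.71 + brokerage 337.26 + duty 6237.60 + delivery 462.89 = 7283.46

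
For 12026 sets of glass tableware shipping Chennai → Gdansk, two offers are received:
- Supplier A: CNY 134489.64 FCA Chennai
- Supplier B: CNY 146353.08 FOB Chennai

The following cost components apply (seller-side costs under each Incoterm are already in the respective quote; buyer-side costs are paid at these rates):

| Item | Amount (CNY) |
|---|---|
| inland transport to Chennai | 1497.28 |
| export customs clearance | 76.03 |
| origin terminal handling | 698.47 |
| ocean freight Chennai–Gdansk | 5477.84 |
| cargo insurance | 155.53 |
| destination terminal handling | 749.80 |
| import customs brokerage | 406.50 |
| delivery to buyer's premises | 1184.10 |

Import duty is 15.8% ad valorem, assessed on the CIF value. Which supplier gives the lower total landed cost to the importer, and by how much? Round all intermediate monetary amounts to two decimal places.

Supplier A (FCA):
CIF value = FCA price + origin terminal + freight + insurance = 134489.64 + 698.47 + 5477.84 + 155.53 = 140821.48
Import duty = 140821.48 × 15.8% = 22249.79
Buyer bears (A): 698.47 + 5477.84 + 155.53 + 749.80 + 406.50 + 1184.10 = 8672.24
Landed cost (A) = invoice 134489.64 + 8672.24 + duty 22249.79 = 165411.67
Supplier B (FOB):
CIF value = FOB price + freight + insurance = 146353.08 + 5477.84 + 155.53 = 151986.45
Import duty = 151986.45 × 15.8% = 24013.86
Buyer bears (B): 5477.84 + 155.53 + 749.80 + 406.50 + 1184.10 = 7973.77
Landed cost (B) = invoice 146353.08 + 7973.77 + duty 24013.86 = 178340.71
Difference = |165411.67 − 178340.71| = 12929.04

Supplier A is cheaper by CNY 12929.04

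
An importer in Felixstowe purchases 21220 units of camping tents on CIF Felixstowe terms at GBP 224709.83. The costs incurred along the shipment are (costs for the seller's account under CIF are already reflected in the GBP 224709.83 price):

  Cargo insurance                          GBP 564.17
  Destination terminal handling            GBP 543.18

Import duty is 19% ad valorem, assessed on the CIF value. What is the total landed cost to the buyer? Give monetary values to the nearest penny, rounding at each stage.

CIF: the seller pays costs through ocean freight and marine insurance to the destination port.
Already in the invoice (seller's account under CIF): insurance — exclude.
The CIF price already equals the CIF value: 224709.83
Import duty = 224709.83 × 19% = 42694.87
Buyer bears: destination terminal 543.18 + duty 42694.87 = 43238.05
Landed cost = invoice 224709.83 + 43238.05 = 267947.88

Total landed cost: GBP 267947.88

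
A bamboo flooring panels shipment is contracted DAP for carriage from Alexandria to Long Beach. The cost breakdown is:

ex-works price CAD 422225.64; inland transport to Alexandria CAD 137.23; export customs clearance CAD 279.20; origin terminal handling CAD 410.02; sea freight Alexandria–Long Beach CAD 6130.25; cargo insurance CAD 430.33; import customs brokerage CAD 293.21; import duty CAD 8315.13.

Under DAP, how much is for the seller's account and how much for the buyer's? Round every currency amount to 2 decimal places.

Seller: CAD 429612.67; buyer: CAD 8608.34

DAP: the seller bears all costs to the named destination except import duty and clearance.
Seller's account: goods 422225.64 + inland to port 137.23 + export clearance 279.20 + origin terminal 410.02 + freight 6130.25 + insurance 430.33 = 429612.67
Buyer's account: brokerage 293.21 + duty 8315.13 = 8608.34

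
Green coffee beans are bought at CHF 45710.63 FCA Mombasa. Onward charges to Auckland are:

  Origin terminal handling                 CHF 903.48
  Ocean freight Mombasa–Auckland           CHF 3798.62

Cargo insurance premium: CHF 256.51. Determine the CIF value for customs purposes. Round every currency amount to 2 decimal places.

CIF = FCA price + pre-shipment costs + freight + insurance
CIF = 45710.63 + 903.48 + 3798.62 + 256.51 = 50669.24

CIF value: CHF 50669.24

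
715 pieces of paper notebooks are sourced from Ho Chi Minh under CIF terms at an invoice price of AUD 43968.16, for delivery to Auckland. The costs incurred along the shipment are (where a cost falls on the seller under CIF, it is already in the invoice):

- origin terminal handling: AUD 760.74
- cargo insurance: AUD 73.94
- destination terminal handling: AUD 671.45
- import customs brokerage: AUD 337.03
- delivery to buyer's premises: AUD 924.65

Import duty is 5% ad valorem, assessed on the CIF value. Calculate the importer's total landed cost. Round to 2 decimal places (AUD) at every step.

Total landed cost: AUD 48099.70

CIF: the seller pays costs through ocean freight and marine insurance to the destination port.
Already in the invoice (seller's account under CIF): origin terminal, insurance — exclude.
The CIF price already equals the CIF value: 43968.16
Import duty = 43968.16 × 5% = 2198.41
Buyer bears: destination terminal 671.45 + brokerage 337.03 + delivery 924.65 + duty 2198.41 = 4131.54
Landed cost = invoice 43968.16 + 4131.54 = 48099.70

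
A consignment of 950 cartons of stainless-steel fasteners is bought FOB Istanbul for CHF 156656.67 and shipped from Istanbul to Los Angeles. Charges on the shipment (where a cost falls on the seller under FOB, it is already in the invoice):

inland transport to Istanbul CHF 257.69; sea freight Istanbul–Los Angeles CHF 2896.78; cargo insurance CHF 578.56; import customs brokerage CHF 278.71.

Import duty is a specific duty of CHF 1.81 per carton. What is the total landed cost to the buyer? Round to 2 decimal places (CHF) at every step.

FOB: the seller bears costs until goods are on board at the origin port; the buyer bears freight, insurance and all costs thereafter.
Already in the invoice (seller's account under FOB): inland to port — exclude.
CIF value = FOB price + freight + insurance = 156656.67 + 2896.78 + 578.56 = 160132.01
Import duty = 950 × 1.81 = 1719.50
Buyer bears: freight 2896.78 + insurance 578.56 + brokerage 278.71 + duty 1719.50 = 5473.55
Landed cost = invoice 156656.67 + 5473.55 = 162130.22

Total landed cost: CHF 162130.22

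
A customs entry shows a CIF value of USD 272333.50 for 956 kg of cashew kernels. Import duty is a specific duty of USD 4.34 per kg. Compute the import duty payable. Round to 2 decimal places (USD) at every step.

Import duty = 956 × 4.34 = 4149.04

Import duty: USD 4149.04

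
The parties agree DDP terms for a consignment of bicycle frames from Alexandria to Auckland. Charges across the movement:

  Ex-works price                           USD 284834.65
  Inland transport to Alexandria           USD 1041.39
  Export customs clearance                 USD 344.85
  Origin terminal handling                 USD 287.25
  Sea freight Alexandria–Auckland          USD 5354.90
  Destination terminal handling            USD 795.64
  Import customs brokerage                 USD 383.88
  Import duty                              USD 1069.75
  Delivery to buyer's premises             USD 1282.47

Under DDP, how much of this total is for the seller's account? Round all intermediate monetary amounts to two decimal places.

Seller's account: USD 295394.78

DDP: the seller bears all costs including import duty.
Seller's account: goods 284834.65 + inland to port 1041.39 + export clearance 344.85 + origin terminal 287.25 + freight 5354.90 + destination terminal 795.64 + brokerage 383.88 + duty 1069.75 + delivery 1282.47 = 295394.78
Buyer's account: 0.00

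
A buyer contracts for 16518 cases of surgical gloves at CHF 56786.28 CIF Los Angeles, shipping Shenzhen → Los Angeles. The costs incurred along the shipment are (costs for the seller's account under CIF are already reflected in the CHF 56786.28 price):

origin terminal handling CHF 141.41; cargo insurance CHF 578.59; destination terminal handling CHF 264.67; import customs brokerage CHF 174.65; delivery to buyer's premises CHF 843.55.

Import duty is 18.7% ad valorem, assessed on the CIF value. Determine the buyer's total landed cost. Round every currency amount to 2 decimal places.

Total landed cost: CHF 68688.18

CIF: the seller pays costs through ocean freight and marine insurance to the destination port.
Already in the invoice (seller's account under CIF): origin terminal, insurance — exclude.
The CIF price already equals the CIF value: 56786.28
Import duty = 56786.28 × 18.7% = 10619.03
Buyer bears: destination terminal 264.67 + brokerage 174.65 + delivery 843.55 + duty 10619.03 = 11901.90
Landed cost = invoice 56786.28 + 11901.90 = 68688.18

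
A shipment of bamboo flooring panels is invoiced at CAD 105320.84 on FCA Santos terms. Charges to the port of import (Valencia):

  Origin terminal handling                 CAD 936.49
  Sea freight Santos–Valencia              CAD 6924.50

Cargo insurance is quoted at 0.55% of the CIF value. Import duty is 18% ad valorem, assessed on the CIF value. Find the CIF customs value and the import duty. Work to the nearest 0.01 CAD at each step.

Let C be the CIF value. C = FCA price + pre-shipment costs + freight + 0.55% × C
C − 0.55% × C = 105320.84 + 936.49 + 6924.50
0.9945 × C = 113181.83
C = 113181.83 / 0.9945 = 113807.77
Insurance premium = 0.55% × 113807.77 = 625.94
Import duty = 113807.77 × 18% = 20485.40

CIF value: CAD 113807.77; import duty: CAD 20485.40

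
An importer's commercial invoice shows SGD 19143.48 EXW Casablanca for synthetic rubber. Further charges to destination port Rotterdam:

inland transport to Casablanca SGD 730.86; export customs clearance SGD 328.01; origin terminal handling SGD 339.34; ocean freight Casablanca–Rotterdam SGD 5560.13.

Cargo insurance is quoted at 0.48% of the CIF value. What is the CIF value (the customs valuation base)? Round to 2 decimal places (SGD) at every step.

CIF value: SGD 26227.71

Let C be the CIF value. C = EXW price + pre-shipment costs + freight + 0.48% × C
C − 0.48% × C = 19143.48 + 730.86 + 328.01 + 339.34 + 5560.13
0.9952 × C = 26101.82
C = 26101.82 / 0.9952 = 26227.71
Insurance premium = 0.48% × 26227.71 = 125.89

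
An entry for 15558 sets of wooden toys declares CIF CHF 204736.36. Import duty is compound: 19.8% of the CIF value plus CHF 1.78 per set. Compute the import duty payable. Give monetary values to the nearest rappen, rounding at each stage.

Import duty: CHF 68231.04

Ad valorem component: 204736.36 × 19.8% = 40537.80
Specific component: 15558 × 1.78 = 27693.24
Import duty = 40537.80 + 27693.24 = 68231.04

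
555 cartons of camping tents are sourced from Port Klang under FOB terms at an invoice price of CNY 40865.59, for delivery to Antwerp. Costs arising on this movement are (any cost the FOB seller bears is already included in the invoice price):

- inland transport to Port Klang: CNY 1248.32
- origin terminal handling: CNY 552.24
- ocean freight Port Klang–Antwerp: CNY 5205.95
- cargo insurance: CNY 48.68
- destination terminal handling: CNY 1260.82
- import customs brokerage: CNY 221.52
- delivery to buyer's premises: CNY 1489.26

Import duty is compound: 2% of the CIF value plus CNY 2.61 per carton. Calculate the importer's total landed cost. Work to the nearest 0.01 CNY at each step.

Total landed cost: CNY 51462.77

FOB: the seller bears costs until goods are on board at the origin port; the buyer bears freight, insurance and all costs thereafter.
Already in the invoice (seller's account under FOB): inland to port, origin terminal — exclude.
CIF value = FOB price + freight + insurance = 40865.59 + 5205.95 + 48.68 = 46120.22
Ad valorem component: 46120.22 × 2% = 922.40
Specific component: 555 × 2.61 = 1448.55
Import duty = 922.40 + 1448.55 = 2370.95
Buyer bears: freight 5205.95 + insurance 48.68 + destination terminal 1260.82 + brokerage 221.52 + delivery 1489.26 + duty 2370.95 = 10597.18
Landed cost = invoice 40865.59 + 10597.18 = 51462.77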